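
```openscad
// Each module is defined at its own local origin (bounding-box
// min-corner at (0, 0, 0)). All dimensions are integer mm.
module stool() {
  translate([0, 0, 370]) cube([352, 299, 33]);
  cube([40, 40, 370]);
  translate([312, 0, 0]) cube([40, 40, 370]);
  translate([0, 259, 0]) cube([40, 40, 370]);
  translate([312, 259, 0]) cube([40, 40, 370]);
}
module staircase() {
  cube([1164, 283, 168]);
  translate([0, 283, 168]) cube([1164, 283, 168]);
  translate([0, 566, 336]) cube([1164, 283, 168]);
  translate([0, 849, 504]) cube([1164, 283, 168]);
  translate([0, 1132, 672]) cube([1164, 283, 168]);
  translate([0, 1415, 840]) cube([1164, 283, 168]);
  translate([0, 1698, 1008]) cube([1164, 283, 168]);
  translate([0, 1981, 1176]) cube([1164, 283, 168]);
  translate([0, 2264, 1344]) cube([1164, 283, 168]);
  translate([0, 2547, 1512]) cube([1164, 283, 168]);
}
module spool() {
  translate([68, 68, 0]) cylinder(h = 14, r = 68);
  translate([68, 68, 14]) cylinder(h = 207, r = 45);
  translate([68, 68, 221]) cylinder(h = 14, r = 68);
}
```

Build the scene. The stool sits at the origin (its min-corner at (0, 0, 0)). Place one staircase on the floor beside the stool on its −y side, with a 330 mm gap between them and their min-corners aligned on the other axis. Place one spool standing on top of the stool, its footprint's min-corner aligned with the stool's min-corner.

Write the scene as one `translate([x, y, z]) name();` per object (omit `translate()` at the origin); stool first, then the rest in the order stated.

stool();
translate([0, -3160, 0]) staircase();
translate([0, 0, 403]) spool();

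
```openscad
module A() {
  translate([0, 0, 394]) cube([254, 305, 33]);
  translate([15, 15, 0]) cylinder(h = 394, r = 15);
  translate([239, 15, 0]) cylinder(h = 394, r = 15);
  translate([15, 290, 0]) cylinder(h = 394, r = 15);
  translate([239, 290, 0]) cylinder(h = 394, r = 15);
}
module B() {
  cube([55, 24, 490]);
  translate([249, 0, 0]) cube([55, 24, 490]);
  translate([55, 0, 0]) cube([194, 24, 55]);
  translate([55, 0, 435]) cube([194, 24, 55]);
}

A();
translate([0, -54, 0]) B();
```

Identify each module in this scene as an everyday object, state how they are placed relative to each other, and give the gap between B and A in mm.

A is a stool. B is a picture frame. The picture frame is on the floor beside the stool on its −y side. The gap between the picture frame and the stool is 30 mm.

The picture frame's nearest face is 30 mm from the stool's −y face.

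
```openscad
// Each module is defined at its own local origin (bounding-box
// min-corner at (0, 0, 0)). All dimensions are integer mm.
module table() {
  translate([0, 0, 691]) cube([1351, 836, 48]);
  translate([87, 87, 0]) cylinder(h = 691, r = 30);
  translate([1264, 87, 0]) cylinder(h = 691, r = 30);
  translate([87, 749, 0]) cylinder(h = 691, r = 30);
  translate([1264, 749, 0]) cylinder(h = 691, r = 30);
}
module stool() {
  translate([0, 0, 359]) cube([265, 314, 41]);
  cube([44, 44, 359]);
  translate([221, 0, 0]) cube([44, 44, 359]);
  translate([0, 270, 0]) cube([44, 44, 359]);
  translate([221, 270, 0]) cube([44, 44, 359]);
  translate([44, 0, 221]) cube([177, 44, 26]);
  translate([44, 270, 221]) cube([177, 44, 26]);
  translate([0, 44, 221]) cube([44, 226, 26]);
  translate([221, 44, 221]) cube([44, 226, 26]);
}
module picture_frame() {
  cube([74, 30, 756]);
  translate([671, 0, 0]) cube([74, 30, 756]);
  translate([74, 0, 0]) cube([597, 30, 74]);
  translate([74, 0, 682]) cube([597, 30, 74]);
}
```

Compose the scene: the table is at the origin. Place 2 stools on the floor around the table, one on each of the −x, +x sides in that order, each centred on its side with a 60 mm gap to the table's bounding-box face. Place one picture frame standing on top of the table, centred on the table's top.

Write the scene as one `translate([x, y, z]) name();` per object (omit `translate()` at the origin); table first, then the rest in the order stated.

table();
translate([-325, 261, 0]) stool();
translate([1411, 261, 0]) stool();
translate([303, 403, 739]) picture_frame();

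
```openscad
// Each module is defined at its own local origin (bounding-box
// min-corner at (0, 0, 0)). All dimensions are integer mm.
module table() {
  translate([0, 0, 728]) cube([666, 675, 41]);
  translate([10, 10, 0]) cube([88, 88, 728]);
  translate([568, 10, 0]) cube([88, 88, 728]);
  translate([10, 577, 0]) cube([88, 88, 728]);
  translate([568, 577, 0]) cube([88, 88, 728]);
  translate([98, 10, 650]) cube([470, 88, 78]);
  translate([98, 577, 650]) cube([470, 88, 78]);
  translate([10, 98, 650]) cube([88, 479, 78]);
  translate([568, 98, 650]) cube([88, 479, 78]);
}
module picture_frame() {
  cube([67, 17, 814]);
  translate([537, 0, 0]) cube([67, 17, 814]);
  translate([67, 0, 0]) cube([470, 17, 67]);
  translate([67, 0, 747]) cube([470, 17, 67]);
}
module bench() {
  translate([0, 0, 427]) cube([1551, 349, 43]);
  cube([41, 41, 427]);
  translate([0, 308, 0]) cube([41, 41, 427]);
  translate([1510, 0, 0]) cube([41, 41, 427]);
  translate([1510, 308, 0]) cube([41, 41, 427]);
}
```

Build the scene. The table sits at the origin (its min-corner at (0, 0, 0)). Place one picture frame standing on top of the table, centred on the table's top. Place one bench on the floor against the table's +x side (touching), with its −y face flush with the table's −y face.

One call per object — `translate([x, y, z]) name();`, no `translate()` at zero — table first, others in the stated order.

table();
translate([31, 329, 769]) picture_frame();
translate([666, 0, 0]) bench();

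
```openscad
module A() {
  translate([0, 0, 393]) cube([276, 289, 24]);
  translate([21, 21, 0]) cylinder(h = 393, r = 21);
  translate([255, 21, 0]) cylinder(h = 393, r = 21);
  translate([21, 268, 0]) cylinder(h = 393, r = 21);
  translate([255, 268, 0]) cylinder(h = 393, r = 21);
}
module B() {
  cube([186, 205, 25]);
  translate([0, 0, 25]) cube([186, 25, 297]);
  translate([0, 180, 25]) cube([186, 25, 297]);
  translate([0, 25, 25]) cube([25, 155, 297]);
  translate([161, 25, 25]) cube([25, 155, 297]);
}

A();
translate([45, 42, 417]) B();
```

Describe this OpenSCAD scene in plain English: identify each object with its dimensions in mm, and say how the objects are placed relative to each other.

A is a four-legged stool. The seat is 276×289 mm, 24 mm thick, top at z = 417 mm. It stands on four round legs, each 42 mm in diameter, from z = 0 to the seat underside, each leg's axis is inset half a diameter from the nearest pair of seat edges (so the leg's bounding box is flush with the corner).

B is an open-topped rectangular box: outside dimensions 186×205×322 mm, with a uniform wall and base thickness of 25 mm. The base is a full 186×205 slab on the floor; four walls sit on top of the base. The front and back walls (the −y and +y sides) span the full width; the two side walls fit between them.

The open box is on top of the stool, centred.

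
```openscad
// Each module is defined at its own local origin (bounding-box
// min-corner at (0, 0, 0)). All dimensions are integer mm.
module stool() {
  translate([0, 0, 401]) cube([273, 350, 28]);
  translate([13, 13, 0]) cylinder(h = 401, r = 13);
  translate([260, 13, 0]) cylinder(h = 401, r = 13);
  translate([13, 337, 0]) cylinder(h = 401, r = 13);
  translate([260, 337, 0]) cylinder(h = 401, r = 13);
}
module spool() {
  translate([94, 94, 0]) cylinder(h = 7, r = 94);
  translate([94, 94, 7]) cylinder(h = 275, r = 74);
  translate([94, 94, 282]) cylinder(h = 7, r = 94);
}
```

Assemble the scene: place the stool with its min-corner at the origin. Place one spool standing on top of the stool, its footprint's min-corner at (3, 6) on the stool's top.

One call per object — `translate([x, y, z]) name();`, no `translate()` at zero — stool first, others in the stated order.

stool();
translate([3, 6, 429]) spool();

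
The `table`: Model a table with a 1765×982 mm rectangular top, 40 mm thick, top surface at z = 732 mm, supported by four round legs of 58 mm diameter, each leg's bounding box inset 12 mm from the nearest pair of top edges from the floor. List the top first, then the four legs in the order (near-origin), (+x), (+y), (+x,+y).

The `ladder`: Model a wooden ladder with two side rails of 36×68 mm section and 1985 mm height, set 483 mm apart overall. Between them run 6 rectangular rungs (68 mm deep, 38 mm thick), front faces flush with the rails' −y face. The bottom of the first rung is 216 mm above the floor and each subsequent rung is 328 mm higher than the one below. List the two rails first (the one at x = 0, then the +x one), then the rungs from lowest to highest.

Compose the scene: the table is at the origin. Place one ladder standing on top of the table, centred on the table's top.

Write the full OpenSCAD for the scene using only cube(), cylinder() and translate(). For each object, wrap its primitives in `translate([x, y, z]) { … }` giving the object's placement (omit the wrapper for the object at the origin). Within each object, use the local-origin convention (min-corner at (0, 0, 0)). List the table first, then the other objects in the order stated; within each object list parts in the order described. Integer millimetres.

translate([0, 0, 692]) cube([1765, 982, 40]);
translate([41, 41, 0]) cylinder(h = 692, r = 29);
translate([1724, 41, 0]) cylinder(h = 692, r = 29);
translate([41, 941, 0]) cylinder(h = 692, r = 29);
translate([1724, 941, 0]) cylinder(h = 692, r = 29);
translate([641, 457, 732]) {
  cube([36, 68, 1985]);
  translate([447, 0, 0]) cube([36, 68, 1985]);
  translate([36, 0, 216]) cube([411, 68, 38]);
  translate([36, 0, 544]) cube([411, 68, 38]);
  translate([36, 0, 872]) cube([411, 68, 38]);
  translate([36, 0, 1200]) cube([411, 68, 38]);
  translate([36, 0, 1528]) cube([411, 68, 38]);
  translate([36, 0, 1856]) cube([411, 68, 38]);
}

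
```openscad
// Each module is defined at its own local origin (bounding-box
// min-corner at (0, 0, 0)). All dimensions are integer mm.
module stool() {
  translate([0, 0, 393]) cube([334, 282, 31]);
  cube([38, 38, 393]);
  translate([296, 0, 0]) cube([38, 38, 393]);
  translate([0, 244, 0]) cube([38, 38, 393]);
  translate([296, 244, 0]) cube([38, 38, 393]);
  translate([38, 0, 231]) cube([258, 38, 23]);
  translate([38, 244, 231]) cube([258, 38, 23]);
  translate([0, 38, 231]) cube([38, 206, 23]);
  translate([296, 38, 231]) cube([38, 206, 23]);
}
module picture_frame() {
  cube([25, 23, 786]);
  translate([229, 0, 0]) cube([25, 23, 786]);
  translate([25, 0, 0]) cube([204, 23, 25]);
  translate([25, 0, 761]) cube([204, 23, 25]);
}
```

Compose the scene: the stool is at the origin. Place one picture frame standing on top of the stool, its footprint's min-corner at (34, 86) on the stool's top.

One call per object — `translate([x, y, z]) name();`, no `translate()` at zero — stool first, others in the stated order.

stool();
translate([34, 86, 424]) picture_frame();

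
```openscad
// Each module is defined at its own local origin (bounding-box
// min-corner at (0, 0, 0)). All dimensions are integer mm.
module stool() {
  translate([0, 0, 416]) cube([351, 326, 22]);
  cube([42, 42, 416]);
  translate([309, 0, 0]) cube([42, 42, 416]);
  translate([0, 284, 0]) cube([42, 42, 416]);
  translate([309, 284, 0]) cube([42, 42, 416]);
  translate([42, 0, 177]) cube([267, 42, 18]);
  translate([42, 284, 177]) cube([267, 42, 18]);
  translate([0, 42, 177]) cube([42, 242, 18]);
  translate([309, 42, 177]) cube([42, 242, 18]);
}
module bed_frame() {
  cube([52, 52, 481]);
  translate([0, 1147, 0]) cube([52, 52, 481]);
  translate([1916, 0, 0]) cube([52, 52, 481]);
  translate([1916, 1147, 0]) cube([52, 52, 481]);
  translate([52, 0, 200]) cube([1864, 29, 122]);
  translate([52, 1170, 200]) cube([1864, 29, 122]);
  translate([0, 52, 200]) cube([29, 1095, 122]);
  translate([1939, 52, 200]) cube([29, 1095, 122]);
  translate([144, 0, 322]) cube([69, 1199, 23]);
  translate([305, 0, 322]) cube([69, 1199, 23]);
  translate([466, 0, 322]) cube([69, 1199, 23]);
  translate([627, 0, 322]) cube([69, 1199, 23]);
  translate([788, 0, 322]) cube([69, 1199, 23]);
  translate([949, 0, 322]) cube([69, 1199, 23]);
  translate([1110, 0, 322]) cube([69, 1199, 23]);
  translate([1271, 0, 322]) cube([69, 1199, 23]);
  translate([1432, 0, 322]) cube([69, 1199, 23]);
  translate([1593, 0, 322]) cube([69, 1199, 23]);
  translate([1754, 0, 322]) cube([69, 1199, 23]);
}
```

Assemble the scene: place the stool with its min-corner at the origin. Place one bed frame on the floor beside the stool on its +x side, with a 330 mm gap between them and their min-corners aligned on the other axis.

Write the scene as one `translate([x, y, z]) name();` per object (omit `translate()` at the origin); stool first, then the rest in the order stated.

stool();
translate([681, 0, 0]) bed_frame();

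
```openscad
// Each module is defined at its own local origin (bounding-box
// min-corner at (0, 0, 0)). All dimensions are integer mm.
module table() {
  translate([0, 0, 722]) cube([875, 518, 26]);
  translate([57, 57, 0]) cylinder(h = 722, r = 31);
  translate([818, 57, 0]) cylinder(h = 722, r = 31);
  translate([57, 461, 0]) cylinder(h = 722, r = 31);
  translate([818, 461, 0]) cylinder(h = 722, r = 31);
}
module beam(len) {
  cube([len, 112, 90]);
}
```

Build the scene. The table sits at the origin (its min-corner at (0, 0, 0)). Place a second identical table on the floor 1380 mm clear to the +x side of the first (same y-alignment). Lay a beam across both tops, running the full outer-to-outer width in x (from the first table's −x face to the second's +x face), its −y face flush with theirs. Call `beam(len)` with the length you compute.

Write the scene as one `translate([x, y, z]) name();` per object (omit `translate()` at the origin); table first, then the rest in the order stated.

table();
translate([2255, 0, 0]) table();
translate([0, 0, 748]) beam(3130);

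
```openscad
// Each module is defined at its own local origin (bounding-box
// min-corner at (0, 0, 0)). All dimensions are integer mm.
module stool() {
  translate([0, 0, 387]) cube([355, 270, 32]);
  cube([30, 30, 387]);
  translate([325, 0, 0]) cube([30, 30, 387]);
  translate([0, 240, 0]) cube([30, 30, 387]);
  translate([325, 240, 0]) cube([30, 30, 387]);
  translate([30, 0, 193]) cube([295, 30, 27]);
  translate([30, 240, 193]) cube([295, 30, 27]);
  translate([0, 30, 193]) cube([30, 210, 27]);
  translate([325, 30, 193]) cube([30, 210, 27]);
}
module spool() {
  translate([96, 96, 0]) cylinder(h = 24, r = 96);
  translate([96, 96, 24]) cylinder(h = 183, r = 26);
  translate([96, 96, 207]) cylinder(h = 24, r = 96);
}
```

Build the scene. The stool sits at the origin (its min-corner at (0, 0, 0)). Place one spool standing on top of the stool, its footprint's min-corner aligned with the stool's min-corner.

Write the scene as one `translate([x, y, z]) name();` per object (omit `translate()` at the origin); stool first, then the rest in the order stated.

stool();
translate([0, 0, 419]) spool();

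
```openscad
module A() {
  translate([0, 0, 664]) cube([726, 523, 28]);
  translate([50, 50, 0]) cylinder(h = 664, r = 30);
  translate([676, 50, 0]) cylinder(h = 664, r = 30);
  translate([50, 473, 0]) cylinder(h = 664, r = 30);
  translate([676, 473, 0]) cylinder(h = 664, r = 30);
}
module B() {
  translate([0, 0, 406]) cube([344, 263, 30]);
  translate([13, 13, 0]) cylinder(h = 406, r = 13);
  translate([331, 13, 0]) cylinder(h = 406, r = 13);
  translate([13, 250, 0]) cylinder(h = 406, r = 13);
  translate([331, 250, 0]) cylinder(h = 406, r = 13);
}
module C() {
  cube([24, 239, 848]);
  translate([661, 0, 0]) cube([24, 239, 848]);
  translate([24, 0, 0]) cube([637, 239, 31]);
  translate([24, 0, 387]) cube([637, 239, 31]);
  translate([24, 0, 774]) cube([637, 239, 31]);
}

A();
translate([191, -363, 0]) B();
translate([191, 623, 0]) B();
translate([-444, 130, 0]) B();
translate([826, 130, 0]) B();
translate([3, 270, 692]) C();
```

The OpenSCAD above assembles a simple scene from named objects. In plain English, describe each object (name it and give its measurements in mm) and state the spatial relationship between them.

A is a table with a 726×523 mm rectangular top, 28 mm thick, top surface at z = 692 mm, supported by four round legs of 60 mm diameter, each leg's bounding box inset 20 mm from the nearest pair of top edges, running from the floor.

B is a simple wooden stool: a rectangular seat 344 mm (x) by 263 mm (y), 30 mm thick, top face at z = 436 mm, on four round legs, each 26 mm in diameter. The legs rest on z = 0, each leg's axis is inset half a diameter from the nearest pair of seat edges (so the leg's bounding box is flush with the corner).

C is an open bookshelf. Two side panels, each 24 mm thick, 239 mm deep and 848 mm tall, stand 685 mm apart (outside-to-outside). Between them sit 3 shelves, each 31 mm thick and 239 mm deep, spanning the full gap between the sides. The bottom shelf rests on the floor (its underside at z = 0) and the clear gap between one shelf's top and the next shelf's underside is 356 mm.

Four stools sit around the table at the −y, +y, −x, +x sides. The bookshelf is on top of the table.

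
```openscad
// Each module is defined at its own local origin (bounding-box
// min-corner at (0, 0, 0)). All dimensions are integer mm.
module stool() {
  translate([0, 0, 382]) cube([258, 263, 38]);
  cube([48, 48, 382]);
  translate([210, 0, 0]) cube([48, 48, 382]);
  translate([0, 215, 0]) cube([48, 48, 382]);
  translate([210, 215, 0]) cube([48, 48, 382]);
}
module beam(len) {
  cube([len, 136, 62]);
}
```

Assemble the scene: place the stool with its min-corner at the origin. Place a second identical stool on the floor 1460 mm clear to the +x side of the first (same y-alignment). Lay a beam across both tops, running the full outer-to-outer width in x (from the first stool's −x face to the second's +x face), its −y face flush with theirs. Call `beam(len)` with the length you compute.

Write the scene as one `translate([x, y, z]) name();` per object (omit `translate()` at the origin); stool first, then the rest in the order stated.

stool();
translate([1718, 0, 0]) stool();
translate([0, 0, 420]) beam(1976);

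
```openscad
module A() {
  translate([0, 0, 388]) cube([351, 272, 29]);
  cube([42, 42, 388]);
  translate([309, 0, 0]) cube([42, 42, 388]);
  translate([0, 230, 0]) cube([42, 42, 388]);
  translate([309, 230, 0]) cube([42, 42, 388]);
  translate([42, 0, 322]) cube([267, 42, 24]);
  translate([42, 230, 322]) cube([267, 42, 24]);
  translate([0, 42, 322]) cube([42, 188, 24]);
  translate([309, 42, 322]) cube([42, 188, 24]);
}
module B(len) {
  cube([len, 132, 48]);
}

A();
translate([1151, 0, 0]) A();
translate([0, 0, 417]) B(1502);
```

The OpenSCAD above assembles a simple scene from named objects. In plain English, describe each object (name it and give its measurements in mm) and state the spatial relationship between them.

A is a simple wooden stool: a rectangular seat 351 mm (x) by 272 mm (y), 29 mm thick, top face at z = 417 mm, on four square legs, each 42×42 mm in cross-section. The legs rest on z = 0, each flush with a corner of the seat. Four stretchers, 42 mm wide and 24 mm tall, connect adjacent legs with their undersides at z = 322 mm, each running between the inner faces of the legs it joins and aligned with the legs' outer faces on the other axis.

B is a rectangular beam 1502 mm long (x), 132 mm deep (y), 48 mm thick (z).

The beam spans the tops of two stools placed 800 mm apart, resting at z = 417 mm.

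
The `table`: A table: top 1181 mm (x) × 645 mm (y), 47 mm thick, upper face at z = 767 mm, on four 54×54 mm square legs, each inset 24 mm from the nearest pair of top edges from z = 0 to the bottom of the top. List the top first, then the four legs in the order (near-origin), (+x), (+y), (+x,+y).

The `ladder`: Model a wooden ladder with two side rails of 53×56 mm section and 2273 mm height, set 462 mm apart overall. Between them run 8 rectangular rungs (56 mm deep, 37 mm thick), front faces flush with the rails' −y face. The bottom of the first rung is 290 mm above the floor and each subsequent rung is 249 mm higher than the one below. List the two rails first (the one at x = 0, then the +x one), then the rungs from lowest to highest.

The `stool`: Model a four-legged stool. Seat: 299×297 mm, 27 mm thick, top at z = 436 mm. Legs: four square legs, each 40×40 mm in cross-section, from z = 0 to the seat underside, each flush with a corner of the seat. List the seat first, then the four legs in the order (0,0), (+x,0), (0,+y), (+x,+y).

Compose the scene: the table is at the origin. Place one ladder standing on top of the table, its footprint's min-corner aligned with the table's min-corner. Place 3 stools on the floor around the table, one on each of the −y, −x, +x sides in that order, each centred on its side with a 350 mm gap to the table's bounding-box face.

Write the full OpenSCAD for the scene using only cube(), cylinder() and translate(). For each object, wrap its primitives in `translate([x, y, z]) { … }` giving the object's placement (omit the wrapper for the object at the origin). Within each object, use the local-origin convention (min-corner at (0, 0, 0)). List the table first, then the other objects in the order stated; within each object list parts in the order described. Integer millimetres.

translate([0, 0, 720]) cube([1181, 645, 47]);
translate([24, 24, 0]) cube([54, 54, 720]);
translate([1103, 24, 0]) cube([54, 54, 720]);
translate([24, 567, 0]) cube([54, 54, 720]);
translate([1103, 567, 0]) cube([54, 54, 720]);
translate([0, 0, 767]) {
  cube([53, 56, 2273]);
  translate([409, 0, 0]) cube([53, 56, 2273]);
  translate([53, 0, 290]) cube([356, 56, 37]);
  translate([53, 0, 539]) cube([356, 56, 37]);
  translate([53, 0, 788]) cube([356, 56, 37]);
  translate([53, 0, 1037]) cube([356, 56, 37]);
  translate([53, 0, 1286]) cube([356, 56, 37]);
  translate([53, 0, 1535]) cube([356, 56, 37]);
  translate([53, 0, 1784]) cube([356, 56, 37]);
  translate([53, 0, 2033]) cube([356, 56, 37]);
}
translate([441, -647, 0]) {
  translate([0, 0, 409]) cube([299, 297, 27]);
  cube([40, 40, 409]);
  translate([259, 0, 0]) cube([40, 40, 409]);
  translate([0, 257, 0]) cube([40, 40, 409]);
  translate([259, 257, 0]) cube([40, 40, 409]);
}
translate([-649, 174, 0]) {
  translate([0, 0, 409]) cube([299, 297, 27]);
  cube([40, 40, 409]);
  translate([259, 0, 0]) cube([40, 40, 409]);
  translate([0, 257, 0]) cube([40, 40, 409]);
  translate([259, 257, 0]) cube([40, 40, 409]);
}
translate([1531, 174, 0]) {
  translate([0, 0, 409]) cube([299, 297, 27]);
  cube([40, 40, 409]);
  translate([259, 0, 0]) cube([40, 40, 409]);
  translate([0, 257, 0]) cube([40, 40, 409]);
  translate([259, 257, 0]) cube([40, 40, 409]);
}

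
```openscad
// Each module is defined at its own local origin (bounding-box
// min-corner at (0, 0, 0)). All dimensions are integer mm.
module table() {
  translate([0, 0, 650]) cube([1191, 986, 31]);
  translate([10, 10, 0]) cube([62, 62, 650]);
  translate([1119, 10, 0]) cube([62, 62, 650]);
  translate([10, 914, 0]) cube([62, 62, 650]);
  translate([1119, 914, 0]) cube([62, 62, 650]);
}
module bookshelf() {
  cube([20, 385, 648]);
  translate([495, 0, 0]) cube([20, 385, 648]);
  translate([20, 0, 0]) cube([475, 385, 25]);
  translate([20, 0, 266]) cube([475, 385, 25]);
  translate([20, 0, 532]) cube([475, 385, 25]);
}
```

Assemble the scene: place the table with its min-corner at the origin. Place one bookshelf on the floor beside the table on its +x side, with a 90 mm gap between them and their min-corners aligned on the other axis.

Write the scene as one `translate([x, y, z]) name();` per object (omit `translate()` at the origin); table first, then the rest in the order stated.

table();
translate([1281, 0, 0]) bookshelf();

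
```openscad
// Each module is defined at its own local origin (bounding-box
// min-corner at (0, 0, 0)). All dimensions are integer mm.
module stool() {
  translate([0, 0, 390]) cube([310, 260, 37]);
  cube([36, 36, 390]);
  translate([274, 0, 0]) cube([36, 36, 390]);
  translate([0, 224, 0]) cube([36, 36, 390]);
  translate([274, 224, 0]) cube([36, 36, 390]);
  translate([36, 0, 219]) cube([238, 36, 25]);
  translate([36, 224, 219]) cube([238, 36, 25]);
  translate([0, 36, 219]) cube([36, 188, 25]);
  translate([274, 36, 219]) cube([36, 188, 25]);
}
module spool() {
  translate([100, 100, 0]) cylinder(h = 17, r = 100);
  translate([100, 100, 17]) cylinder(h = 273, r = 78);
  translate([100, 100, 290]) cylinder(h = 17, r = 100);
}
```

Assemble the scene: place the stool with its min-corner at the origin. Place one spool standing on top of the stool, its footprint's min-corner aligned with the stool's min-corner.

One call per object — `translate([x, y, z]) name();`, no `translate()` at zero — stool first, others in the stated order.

stool();
translate([0, 0, 427]) spool();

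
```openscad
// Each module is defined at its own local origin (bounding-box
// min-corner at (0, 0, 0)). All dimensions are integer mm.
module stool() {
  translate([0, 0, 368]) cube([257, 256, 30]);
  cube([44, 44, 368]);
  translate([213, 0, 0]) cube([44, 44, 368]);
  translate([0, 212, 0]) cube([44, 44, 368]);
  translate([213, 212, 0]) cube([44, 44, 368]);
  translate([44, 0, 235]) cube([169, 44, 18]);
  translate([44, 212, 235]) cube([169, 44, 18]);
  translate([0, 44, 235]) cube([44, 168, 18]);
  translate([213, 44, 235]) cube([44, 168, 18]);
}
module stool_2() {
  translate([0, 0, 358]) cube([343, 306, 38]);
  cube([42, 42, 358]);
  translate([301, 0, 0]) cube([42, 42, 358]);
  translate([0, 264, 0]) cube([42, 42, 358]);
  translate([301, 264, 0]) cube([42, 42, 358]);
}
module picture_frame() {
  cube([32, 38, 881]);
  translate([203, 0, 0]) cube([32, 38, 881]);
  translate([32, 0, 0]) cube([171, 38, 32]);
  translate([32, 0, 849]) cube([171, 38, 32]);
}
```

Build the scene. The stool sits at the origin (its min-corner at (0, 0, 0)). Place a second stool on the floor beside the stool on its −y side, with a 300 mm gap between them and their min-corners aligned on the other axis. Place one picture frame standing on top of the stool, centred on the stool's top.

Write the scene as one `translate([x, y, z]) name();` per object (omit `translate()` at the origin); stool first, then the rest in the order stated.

stool();
translate([0, -606, 0]) stool_2();
translate([11, 109, 398]) picture_frame();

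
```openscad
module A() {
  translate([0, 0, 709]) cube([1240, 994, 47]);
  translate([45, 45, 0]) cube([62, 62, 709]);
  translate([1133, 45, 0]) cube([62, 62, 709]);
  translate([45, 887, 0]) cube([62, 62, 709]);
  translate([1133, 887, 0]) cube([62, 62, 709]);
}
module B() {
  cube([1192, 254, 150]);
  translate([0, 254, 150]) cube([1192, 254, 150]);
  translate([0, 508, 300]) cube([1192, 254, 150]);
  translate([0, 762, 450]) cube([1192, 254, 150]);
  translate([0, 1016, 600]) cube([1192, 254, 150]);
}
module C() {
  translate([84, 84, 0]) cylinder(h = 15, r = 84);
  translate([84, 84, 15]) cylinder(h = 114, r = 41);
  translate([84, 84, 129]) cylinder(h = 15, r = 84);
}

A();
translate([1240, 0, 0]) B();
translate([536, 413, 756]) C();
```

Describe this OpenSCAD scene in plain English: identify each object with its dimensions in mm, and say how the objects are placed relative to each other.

A is a table: top 1240 mm (x) × 994 mm (y), 47 mm thick, upper face at z = 756 mm, on four 62×62 mm square legs, each inset 45 mm from the nearest pair of top edges, running from z = 0 to the bottom of the top.

B is a run of 5 identical solid stair steps. Each tread is 1192×254 mm and each step block is 150 mm high. Step 1 rests on the floor; step k is offset from step 1 by (k−1)×254 mm in y and (k−1)×150 mm in z.

C is a spool: two coaxial disc flanges of radius 84 mm and thickness 15 mm, joined by a core cylinder of radius 41 mm and height 114 mm. The lower flange rests on z = 0 and the three cylinders share a vertical axis.

The staircase is against the table's +x side, with their −y faces flush. The spool is on top of the table, centred.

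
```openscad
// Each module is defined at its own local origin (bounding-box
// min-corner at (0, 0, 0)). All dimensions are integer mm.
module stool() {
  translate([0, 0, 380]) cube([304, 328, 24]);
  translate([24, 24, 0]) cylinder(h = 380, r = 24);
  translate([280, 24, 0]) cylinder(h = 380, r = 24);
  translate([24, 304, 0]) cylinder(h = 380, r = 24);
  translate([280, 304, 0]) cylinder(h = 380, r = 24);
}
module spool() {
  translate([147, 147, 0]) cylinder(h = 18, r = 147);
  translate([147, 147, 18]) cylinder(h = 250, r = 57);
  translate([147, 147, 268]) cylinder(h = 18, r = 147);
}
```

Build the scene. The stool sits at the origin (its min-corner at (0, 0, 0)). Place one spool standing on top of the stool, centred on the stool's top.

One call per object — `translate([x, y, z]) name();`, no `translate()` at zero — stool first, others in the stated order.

stool();
translate([5, 17, 404]) spool();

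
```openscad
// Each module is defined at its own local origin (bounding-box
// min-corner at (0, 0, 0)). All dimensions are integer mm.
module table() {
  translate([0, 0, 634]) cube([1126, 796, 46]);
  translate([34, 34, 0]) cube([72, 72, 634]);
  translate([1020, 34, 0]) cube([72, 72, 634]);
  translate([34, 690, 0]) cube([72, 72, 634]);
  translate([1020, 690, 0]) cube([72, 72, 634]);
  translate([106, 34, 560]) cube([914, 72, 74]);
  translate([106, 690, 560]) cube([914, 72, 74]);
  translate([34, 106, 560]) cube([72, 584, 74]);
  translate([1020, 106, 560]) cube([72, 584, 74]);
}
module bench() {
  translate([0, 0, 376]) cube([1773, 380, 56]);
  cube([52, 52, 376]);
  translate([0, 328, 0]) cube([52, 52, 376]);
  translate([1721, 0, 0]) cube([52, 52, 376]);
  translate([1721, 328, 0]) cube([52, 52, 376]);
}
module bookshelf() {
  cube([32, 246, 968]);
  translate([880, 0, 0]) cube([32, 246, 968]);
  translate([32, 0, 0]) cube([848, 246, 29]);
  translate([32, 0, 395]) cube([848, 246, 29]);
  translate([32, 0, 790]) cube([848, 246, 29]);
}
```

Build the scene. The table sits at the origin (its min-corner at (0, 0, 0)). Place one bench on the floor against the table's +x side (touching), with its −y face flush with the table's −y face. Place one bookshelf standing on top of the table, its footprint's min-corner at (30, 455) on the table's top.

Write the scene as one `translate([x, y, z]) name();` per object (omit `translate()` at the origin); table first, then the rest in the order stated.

table();
translate([1126, 0, 0]) bench();
translate([30, 455, 680]) bookshelf();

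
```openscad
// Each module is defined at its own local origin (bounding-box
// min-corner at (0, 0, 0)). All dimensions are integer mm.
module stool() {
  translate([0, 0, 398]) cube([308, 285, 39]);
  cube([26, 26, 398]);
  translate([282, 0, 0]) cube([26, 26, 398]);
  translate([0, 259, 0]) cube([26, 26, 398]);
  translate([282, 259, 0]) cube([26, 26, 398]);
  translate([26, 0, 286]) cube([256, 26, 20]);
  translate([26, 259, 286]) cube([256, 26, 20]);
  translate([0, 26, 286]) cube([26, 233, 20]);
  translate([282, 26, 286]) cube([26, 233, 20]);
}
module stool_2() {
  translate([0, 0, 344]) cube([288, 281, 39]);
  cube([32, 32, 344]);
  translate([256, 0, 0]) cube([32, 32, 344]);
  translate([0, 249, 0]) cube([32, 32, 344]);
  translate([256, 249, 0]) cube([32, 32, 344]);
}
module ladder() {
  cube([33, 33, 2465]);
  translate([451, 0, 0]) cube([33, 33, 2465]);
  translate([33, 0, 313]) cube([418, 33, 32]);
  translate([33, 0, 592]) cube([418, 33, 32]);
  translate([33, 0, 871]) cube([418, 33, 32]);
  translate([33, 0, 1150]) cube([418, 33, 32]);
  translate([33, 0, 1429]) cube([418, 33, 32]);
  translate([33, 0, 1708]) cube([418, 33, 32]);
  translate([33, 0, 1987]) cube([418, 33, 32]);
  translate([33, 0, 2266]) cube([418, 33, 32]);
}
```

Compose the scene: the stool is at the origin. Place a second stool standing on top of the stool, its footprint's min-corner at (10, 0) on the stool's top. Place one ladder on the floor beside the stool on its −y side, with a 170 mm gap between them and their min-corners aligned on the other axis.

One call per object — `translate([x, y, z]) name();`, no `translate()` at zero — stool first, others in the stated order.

stool();
translate([10, 0, 437]) stool_2();
translate([0, -203, 0]) ladder();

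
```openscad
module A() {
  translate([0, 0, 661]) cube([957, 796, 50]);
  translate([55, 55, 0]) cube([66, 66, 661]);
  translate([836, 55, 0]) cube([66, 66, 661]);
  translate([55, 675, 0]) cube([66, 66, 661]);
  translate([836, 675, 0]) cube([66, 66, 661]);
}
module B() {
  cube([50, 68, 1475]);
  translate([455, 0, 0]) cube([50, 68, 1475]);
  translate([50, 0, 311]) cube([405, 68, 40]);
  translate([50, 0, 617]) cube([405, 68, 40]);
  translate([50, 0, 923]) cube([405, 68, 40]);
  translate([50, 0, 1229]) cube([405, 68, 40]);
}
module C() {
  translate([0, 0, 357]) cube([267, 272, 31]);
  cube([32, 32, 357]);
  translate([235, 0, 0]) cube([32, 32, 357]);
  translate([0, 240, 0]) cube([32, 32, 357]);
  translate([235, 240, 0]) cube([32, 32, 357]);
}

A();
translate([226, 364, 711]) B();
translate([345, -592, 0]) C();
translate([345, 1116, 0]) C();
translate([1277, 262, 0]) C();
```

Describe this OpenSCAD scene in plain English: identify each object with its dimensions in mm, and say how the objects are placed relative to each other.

A is a table with a 957×796 mm rectangular top, 50 mm thick, top surface at z = 711 mm, supported by four 66×66 mm square legs, each inset 55 mm from the nearest pair of top edges, running from the floor.

B is a wooden ladder with two side rails of 50×68 mm section and 1475 mm height, set 505 mm apart overall. Between them run 4 rectangular rungs (68 mm deep, 40 mm thick), front faces flush with the rails' −y face. The bottom of the first rung is 311 mm above the floor and each subsequent rung is 306 mm higher than the one below.

C is a four-legged stool. The seat is 267×272 mm, 31 mm thick, top at z = 388 mm. It stands on four square legs, each 32×32 mm in cross-section, from z = 0 to the seat underside, each flush with a corner of the seat.

The ladder is on top of the table, centred. Three stools sit around the table at the −y, +y, +x sides.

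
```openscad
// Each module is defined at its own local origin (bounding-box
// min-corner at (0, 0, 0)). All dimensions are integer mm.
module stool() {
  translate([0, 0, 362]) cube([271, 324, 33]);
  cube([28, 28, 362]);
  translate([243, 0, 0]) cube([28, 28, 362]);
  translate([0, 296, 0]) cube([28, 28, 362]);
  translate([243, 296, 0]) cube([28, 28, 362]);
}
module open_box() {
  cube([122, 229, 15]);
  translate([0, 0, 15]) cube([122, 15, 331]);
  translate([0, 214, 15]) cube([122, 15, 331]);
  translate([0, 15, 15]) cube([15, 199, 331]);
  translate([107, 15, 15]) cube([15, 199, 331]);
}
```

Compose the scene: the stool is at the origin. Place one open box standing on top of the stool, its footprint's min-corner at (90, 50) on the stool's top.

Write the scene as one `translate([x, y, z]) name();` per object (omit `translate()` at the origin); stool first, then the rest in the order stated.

stool();
translate([90, 50, 395]) open_box();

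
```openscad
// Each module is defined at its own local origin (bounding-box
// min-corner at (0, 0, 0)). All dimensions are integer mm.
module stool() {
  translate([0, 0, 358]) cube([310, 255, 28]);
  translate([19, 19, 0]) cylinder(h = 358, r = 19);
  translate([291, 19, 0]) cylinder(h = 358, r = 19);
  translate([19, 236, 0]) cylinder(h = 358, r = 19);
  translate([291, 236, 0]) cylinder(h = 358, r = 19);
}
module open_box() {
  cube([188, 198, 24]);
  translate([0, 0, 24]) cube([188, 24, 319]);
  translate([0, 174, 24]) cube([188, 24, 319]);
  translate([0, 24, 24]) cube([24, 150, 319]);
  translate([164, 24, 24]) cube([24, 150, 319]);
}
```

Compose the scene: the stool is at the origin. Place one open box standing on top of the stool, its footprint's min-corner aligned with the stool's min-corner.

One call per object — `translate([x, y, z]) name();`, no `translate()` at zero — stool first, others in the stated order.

stool();
translate([0, 0, 386]) open_box();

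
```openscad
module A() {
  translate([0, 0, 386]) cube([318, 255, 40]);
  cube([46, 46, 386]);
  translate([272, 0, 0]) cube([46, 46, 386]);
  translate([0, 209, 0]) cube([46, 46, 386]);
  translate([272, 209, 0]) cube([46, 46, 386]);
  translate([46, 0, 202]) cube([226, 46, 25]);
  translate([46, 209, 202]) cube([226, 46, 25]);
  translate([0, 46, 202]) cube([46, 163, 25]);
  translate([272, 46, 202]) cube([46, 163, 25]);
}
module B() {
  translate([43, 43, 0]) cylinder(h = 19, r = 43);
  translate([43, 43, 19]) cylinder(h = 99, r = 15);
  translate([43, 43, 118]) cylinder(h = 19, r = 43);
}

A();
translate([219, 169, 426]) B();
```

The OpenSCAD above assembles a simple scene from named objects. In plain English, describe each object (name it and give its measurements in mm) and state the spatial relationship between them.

A is a four-legged stool. The seat is 318×255 mm, 40 mm thick, top at z = 426 mm. It stands on four square legs, each 46×46 mm in cross-section, from z = 0 to the seat underside, each flush with a corner of the seat. Four stretchers, 46 mm wide and 25 mm tall, connect adjacent legs with their undersides at z = 202 mm, each running between the inner faces of the legs it joins and aligned with the legs' outer faces on the other axis.

B is a spool: two coaxial disc flanges of radius 43 mm and thickness 19 mm, joined by a core cylinder of radius 15 mm and height 99 mm. The lower flange rests on z = 0 and the three cylinders share a vertical axis.

The spool is on top of the stool.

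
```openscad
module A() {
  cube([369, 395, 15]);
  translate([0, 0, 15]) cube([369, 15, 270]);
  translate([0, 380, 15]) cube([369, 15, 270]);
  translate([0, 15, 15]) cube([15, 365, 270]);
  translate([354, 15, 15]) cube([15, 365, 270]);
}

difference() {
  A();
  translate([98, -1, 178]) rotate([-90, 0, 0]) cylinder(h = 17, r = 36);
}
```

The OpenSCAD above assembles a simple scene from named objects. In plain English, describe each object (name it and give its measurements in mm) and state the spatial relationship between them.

A is an open storage box with external size 369×395×285 mm and wall thickness 15 mm (the base is also 15 mm thick). The base covers the whole footprint; the four walls stand on the base, with the y-facing walls full-width and the x-facing walls fitting between their inner faces.

The open box has a circular hole of radius 36 mm through its front wall, centred at (x = 98, z = 178).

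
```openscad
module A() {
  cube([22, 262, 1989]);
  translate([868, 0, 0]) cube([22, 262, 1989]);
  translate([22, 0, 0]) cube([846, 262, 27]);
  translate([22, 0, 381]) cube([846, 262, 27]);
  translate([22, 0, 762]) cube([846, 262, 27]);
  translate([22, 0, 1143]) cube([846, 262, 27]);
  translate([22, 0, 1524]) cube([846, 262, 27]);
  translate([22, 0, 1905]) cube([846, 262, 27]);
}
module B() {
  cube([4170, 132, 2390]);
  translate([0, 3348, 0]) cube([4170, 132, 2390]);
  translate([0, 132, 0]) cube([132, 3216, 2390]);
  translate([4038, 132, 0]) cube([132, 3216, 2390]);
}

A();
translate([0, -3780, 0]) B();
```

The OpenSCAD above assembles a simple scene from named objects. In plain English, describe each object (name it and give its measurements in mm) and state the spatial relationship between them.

A is a bookshelf 890 mm wide overall, 262 mm deep and 1989 mm tall. The two sides are 22 mm thick vertical panels. 6 horizontal shelves of 27 mm thickness span between the inner faces of the sides; the lowest shelf sits on the floor and shelves are stacked with a clear vertical gap of 354 mm between each pair.

B is a box-shaped house frame (walls only): outside footprint 4170×3480 mm, wall height 2390 mm, wall thickness 132 mm. The two y-facing walls run the full x-width; the two x-facing walls fit between the inner faces of the y-facing walls.

The house frame is on the floor beside the bookshelf on its −y side.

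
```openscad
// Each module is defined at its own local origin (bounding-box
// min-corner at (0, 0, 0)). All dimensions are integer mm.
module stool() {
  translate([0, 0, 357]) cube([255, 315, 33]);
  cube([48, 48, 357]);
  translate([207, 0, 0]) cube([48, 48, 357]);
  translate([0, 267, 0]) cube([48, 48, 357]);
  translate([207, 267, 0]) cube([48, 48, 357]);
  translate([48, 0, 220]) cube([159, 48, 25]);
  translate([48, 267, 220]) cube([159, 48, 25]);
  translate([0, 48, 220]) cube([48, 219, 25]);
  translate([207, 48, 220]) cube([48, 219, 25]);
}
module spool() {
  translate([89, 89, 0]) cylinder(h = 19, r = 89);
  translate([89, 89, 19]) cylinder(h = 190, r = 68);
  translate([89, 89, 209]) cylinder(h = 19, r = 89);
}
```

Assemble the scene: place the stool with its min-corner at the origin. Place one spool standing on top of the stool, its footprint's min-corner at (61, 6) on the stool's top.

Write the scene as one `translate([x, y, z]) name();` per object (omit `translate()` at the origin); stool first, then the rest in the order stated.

stool();
translate([61, 6, 390]) spool();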